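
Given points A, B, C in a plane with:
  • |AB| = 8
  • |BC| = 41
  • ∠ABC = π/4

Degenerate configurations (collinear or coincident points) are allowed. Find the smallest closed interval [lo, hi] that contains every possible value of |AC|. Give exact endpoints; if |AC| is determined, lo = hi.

|AB| ∈ {8}
|BC| ∈ {41}
|AC| ∈ {√(1745 - 328·√(2))}

|AC| = √(1745 - 328·√(2))  (≈ 35.7930)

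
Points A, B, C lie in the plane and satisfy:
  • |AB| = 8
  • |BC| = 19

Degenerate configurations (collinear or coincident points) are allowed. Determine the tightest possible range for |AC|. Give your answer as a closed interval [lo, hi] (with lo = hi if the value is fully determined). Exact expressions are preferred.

|AB| ∈ {8}
|BC| ∈ {19}
|AC| ∈ [11, 27]

|AC| ∈ [11, 27]  (≈ [11.0000, 27.0000])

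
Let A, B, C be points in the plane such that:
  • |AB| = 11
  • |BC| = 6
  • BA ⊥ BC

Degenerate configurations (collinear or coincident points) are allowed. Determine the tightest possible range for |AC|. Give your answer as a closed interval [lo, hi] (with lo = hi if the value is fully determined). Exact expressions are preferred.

|AC| = √(157)  (≈ 12.5300)

|AB| ∈ {11}
|BC| ∈ {6}
|AC| ∈ {√(157)}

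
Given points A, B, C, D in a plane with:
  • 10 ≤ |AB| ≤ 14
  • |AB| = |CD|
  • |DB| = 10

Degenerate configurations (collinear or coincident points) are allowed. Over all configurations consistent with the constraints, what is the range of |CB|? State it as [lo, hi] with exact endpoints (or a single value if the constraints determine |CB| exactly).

|AB| ∈ [10, 14]
|BD| ∈ {10}
|CD| ∈ [10, 14]
|AD| ∈ [0, 24]
|BC| ∈ [0, 24]
|AC| ∈ [0, 38]

|CB| ∈ [0, 24]  (≈ [0.0000, 24.0000])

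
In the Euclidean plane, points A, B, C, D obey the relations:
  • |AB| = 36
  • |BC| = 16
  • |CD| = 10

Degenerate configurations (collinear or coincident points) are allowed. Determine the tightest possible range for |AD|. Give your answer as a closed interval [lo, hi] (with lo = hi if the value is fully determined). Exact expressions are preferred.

|AD| ∈ [10, 62]  (≈ [10.0000, 62.0000])

|AB| ∈ {36}
|BC| ∈ {16}
|CD| ∈ {10}
|AC| ∈ [20, 52]
|BD| ∈ [6, 26]
|AD| ∈ [10, 62]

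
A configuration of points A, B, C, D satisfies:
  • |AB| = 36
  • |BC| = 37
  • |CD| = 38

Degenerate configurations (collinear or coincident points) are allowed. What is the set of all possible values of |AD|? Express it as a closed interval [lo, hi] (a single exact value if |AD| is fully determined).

|AB| ∈ {36}
|BC| ∈ {37}
|CD| ∈ {38}
|AC| ∈ [1, 73]
|BD| ∈ [1, 75]
|AD| ∈ [0, 111]

|AD| ∈ [0, 111]  (≈ [0.0000, 111.0000])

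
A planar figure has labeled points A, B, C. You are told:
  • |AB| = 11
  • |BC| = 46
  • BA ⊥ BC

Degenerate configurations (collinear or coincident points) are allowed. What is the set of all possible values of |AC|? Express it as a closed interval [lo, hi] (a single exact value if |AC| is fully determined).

|AB| ∈ {11}
|BC| ∈ {46}
|AC| ∈ {√(2237)}

|AC| = √(2237)  (≈ 47.2969)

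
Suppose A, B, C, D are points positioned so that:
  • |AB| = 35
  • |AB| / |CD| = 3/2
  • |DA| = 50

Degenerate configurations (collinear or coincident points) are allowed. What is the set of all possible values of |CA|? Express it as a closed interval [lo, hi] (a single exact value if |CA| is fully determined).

|AB| ∈ {35}
|AD| ∈ {50}
|CD| ∈ {70/3}
|BD| ∈ [15, 85]
|AC| ∈ [80/3, 220/3]
|BC| ∈ [0, 325/3]

|CA| ∈ [80/3, 220/3]  (≈ [26.6667, 73.3333])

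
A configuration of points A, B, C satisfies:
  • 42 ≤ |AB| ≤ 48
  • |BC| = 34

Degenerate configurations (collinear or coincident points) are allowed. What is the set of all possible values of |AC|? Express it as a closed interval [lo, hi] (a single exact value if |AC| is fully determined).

|AC| ∈ [8, 82]  (≈ [8.0000, 82.0000])

|AB| ∈ [42, 48]
|BC| ∈ {34}
|AC| ∈ [8, 82]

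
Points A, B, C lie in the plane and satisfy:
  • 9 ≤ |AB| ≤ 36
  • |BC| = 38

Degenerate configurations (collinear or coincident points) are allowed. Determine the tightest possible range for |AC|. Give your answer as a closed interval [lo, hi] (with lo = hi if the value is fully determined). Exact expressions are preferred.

|AC| ∈ [2, 74]  (≈ [2.0000, 74.0000])

|AB| ∈ [9, 36]
|BC| ∈ {38}
|AC| ∈ [2, 74]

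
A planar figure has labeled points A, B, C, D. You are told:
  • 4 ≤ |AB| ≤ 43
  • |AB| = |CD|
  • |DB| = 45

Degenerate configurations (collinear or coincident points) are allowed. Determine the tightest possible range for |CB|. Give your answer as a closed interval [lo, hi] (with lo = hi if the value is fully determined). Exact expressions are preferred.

|AB| ∈ [4, 43]
|BD| ∈ {45}
|CD| ∈ [4, 43]
|AD| ∈ [2, 88]
|BC| ∈ [2, 88]
|AC| ∈ [0, 131]

|CB| ∈ [2, 88]  (≈ [2.0000, 88.0000])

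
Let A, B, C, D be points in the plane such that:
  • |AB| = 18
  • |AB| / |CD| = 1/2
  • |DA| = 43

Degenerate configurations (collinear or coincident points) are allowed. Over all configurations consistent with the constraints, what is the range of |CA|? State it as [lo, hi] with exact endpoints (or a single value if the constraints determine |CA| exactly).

|CA| ∈ [7, 79]  (≈ [7.0000, 79.0000])

|AB| ∈ {18}
|AD| ∈ {43}
|CD| ∈ {36}
|BD| ∈ [25, 61]
|AC| ∈ [7, 79]
|BC| ∈ [0, 97]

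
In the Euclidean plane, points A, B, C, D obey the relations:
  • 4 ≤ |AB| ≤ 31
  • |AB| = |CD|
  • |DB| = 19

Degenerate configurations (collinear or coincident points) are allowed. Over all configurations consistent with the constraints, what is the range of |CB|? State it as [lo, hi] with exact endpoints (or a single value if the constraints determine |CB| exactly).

|CB| ∈ [0, 50]  (≈ [0.0000, 50.0000])

|AB| ∈ [4, 31]
|BD| ∈ {19}
|CD| ∈ [4, 31]
|AD| ∈ [0, 50]
|BC| ∈ [0, 50]
|AC| ∈ [0, 81]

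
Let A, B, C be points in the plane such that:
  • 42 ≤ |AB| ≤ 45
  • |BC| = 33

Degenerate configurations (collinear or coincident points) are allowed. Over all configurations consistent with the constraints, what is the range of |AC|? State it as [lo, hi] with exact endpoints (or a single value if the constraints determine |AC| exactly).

|AB| ∈ [42, 45]
|BC| ∈ {33}
|AC| ∈ [9, 78]

|AC| ∈ [9, 78]  (≈ [9.0000, 78.0000])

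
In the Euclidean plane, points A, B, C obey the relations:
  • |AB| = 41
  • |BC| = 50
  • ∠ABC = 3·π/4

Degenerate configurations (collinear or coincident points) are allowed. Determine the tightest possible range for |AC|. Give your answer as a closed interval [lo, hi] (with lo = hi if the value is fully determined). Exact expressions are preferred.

|AB| ∈ {41}
|BC| ∈ {50}
|AC| ∈ {√(2050·√(2) + 4181)}

|AC| = √(2050·√(2) + 4181)  (≈ 84.1436)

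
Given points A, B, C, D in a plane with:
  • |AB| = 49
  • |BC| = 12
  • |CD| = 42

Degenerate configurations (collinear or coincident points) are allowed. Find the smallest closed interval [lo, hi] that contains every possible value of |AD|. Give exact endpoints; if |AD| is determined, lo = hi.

|AD| ∈ [0, 103]  (≈ [0.0000, 103.0000])

|AB| ∈ {49}
|BC| ∈ {12}
|CD| ∈ {42}
|AC| ∈ [37, 61]
|BD| ∈ [30, 54]
|AD| ∈ [0, 103]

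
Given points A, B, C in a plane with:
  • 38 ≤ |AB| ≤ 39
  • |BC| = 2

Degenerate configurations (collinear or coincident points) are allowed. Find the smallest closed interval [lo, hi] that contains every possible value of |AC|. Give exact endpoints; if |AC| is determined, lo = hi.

|AB| ∈ [38, 39]
|BC| ∈ {2}
|AC| ∈ [36, 41]

|AC| ∈ [36, 41]  (≈ [36.0000, 41.0000])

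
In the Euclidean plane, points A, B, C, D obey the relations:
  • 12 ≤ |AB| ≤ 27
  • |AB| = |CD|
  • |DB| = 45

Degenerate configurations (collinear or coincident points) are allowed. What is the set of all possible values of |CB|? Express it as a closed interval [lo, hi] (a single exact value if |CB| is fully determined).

|CB| ∈ [18, 72]  (≈ [18.0000, 72.0000])

|AB| ∈ [12, 27]
|BD| ∈ {45}
|CD| ∈ [12, 27]
|AD| ∈ [18, 72]
|BC| ∈ [18, 72]
|AC| ∈ [0, 99]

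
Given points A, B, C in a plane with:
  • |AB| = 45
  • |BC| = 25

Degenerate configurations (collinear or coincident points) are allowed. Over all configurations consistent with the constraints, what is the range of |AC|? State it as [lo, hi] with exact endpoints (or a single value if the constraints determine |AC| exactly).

|AB| ∈ {45}
|BC| ∈ {25}
|AC| ∈ [20, 70]

|AC| ∈ [20, 70]  (≈ [20.0000, 70.0000])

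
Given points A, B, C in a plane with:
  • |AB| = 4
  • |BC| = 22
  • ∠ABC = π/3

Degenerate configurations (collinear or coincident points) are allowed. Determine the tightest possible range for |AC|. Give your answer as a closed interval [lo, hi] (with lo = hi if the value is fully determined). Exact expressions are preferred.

|AB| ∈ {4}
|BC| ∈ {22}
|AC| ∈ {2·√(103)}

|AC| = 2·√(103)  (≈ 20.2978)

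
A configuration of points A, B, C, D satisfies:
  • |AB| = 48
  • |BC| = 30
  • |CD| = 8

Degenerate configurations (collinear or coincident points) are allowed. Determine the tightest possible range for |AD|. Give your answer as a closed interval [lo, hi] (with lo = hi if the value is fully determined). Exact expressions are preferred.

|AD| ∈ [10, 86]  (≈ [10.0000, 86.0000])

|AB| ∈ {48}
|BC| ∈ {30}
|CD| ∈ {8}
|AC| ∈ [18, 78]
|BD| ∈ [22, 38]
|AD| ∈ [10, 86]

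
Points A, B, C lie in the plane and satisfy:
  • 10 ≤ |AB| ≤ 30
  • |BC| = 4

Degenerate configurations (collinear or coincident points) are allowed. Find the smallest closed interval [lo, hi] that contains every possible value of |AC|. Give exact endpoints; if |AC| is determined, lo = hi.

|AC| ∈ [6, 34]  (≈ [6.0000, 34.0000])

|AB| ∈ [10, 30]
|BC| ∈ {4}
|AC| ∈ [6, 34]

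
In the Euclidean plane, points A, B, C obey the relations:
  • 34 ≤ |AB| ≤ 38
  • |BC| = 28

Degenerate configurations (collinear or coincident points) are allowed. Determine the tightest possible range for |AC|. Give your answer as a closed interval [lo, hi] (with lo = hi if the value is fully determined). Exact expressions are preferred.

|AB| ∈ [34, 38]
|BC| ∈ {28}
|AC| ∈ [6, 66]

|AC| ∈ [6, 66]  (≈ [6.0000, 66.0000])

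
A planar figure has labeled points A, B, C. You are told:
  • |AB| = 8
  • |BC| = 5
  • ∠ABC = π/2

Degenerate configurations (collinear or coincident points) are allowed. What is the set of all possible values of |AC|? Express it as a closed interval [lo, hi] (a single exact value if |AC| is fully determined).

|AB| ∈ {8}
|BC| ∈ {5}
|AC| ∈ {√(89)}

|AC| = √(89)  (≈ 9.4340)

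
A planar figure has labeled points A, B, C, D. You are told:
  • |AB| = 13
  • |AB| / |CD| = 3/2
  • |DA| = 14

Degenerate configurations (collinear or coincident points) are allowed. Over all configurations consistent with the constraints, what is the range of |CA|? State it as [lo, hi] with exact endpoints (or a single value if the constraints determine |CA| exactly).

|CA| ∈ [16/3, 68/3]  (≈ [5.3333, 22.6667])

|AB| ∈ {13}
|AD| ∈ {14}
|CD| ∈ {26/3}
|BD| ∈ [1, 27]
|AC| ∈ [16/3, 68/3]
|BC| ∈ [0, 107/3]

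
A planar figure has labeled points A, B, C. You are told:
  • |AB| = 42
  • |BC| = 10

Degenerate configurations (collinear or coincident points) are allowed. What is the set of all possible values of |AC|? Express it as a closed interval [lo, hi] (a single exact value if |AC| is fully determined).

|AB| ∈ {42}
|BC| ∈ {10}
|AC| ∈ [32, 52]

|AC| ∈ [32, 52]  (≈ [32.0000, 52.0000])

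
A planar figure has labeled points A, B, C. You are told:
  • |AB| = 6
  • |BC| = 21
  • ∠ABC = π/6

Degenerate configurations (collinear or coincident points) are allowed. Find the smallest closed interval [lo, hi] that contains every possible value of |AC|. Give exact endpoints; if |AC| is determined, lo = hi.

|AB| ∈ {6}
|BC| ∈ {21}
|AC| ∈ {3·√(53 - 14·√(3))}

|AC| = 3·√(53 - 14·√(3))  (≈ 16.0861)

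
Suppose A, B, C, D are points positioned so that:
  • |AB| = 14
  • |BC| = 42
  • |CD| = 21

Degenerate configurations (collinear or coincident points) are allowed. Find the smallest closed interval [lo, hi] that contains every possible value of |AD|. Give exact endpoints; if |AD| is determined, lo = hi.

|AB| ∈ {14}
|BC| ∈ {42}
|CD| ∈ {21}
|AC| ∈ [28, 56]
|BD| ∈ [21, 63]
|AD| ∈ [7, 77]

|AD| ∈ [7, 77]  (≈ [7.0000, 77.0000])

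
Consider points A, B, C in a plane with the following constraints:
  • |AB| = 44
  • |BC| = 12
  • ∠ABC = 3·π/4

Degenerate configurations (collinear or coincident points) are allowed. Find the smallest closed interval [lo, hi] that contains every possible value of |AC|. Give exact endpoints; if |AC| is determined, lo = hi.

|AB| ∈ {44}
|BC| ∈ {12}
|AC| ∈ {4·√(33·√(2) + 130)}

|AC| = 4·√(33·√(2) + 130)  (≈ 53.1668)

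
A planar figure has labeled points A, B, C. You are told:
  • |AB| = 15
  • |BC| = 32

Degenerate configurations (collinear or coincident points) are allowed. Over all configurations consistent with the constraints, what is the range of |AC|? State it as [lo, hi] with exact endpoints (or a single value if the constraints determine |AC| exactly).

|AB| ∈ {15}
|BC| ∈ {32}
|AC| ∈ [17, 47]

|AC| ∈ [17, 47]  (≈ [17.0000, 47.0000])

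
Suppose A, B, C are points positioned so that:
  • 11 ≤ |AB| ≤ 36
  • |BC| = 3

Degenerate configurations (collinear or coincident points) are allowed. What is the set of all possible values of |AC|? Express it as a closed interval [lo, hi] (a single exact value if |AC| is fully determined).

|AB| ∈ [11, 36]
|BC| ∈ {3}
|AC| ∈ [8, 39]

|AC| ∈ [8, 39]  (≈ [8.0000, 39.0000])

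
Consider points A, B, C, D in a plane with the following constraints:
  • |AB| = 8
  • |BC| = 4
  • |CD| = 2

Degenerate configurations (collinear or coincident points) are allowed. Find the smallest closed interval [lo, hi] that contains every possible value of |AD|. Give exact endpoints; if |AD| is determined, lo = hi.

|AD| ∈ [2, 14]  (≈ [2.0000, 14.0000])

|AB| ∈ {8}
|BC| ∈ {4}
|CD| ∈ {2}
|AC| ∈ [4, 12]
|BD| ∈ [2, 6]
|AD| ∈ [2, 14]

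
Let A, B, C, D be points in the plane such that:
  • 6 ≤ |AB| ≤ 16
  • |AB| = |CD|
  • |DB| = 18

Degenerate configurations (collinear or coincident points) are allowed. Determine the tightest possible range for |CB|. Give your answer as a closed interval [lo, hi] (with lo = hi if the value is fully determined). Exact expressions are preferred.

|CB| ∈ [2, 34]  (≈ [2.0000, 34.0000])

|AB| ∈ [6, 16]
|BD| ∈ {18}
|CD| ∈ [6, 16]
|AD| ∈ [2, 34]
|BC| ∈ [2, 34]
|AC| ∈ [0, 50]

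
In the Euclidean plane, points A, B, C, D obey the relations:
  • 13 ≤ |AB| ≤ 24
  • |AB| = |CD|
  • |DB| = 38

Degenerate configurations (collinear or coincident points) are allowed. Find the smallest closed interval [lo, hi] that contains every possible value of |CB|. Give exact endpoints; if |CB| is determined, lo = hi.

|CB| ∈ [14, 62]  (≈ [14.0000, 62.0000])

|AB| ∈ [13, 24]
|BD| ∈ {38}
|CD| ∈ [13, 24]
|AD| ∈ [14, 62]
|BC| ∈ [14, 62]
|AC| ∈ [0, 86]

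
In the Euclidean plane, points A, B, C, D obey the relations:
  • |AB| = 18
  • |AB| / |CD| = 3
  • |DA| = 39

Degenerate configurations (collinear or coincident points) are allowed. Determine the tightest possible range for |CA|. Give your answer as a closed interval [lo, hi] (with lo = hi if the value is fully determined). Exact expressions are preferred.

|CA| ∈ [33, 45]  (≈ [33.0000, 45.0000])

|AB| ∈ {18}
|AD| ∈ {39}
|CD| ∈ {6}
|BD| ∈ [21, 57]
|AC| ∈ [33, 45]
|BC| ∈ [15, 63]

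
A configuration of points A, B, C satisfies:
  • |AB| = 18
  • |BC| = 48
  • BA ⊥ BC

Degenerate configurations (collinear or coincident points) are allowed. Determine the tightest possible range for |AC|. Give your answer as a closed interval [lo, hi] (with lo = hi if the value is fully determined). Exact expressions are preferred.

|AB| ∈ {18}
|BC| ∈ {48}
|AC| ∈ {6·√(73)}

|AC| = 6·√(73)  (≈ 51.2640)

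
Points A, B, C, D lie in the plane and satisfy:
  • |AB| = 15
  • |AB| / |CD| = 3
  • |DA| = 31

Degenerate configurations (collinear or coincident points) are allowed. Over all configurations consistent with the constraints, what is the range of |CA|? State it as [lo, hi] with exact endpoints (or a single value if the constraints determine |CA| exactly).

|CA| ∈ [26, 36]  (≈ [26.0000, 36.0000])

|AB| ∈ {15}
|AD| ∈ {31}
|CD| ∈ {5}
|BD| ∈ [16, 46]
|AC| ∈ [26, 36]
|BC| ∈ [11, 51]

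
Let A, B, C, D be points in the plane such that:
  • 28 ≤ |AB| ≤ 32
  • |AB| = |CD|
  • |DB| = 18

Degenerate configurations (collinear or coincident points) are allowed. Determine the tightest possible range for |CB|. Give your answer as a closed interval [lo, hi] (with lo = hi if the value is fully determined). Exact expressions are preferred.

|CB| ∈ [10, 50]  (≈ [10.0000, 50.0000])

|AB| ∈ [28, 32]
|BD| ∈ {18}
|CD| ∈ [28, 32]
|AD| ∈ [10, 50]
|BC| ∈ [10, 50]
|AC| ∈ [0, 82]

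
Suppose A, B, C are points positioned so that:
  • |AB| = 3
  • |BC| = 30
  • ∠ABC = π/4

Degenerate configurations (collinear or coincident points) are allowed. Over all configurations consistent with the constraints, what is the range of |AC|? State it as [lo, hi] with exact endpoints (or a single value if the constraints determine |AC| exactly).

|AC| = 3·√(101 - 10·√(2))  (≈ 27.9593)

|AB| ∈ {3}
|BC| ∈ {30}
|AC| ∈ {3·√(101 - 10·√(2))}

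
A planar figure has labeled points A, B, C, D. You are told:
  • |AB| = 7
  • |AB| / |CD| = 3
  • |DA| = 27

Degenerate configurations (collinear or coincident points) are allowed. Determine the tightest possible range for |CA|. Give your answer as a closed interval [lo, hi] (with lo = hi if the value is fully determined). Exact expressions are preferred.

|AB| ∈ {7}
|AD| ∈ {27}
|CD| ∈ {7/3}
|BD| ∈ [20, 34]
|AC| ∈ [74/3, 88/3]
|BC| ∈ [53/3, 109/3]

|CA| ∈ [74/3, 88/3]  (≈ [24.6667, 29.3333])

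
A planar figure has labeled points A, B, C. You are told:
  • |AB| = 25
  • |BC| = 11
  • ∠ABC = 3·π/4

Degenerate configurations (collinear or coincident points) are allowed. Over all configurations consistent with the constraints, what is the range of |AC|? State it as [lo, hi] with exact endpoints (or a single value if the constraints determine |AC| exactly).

|AC| = √(275·√(2) + 746)  (≈ 33.6884)

|AB| ∈ {25}
|BC| ∈ {11}
|AC| ∈ {√(275·√(2) + 746)}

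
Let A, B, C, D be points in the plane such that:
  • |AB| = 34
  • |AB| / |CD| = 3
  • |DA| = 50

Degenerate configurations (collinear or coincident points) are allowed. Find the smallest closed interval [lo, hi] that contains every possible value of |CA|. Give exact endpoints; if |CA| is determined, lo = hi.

|CA| ∈ [116/3, 184/3]  (≈ [38.6667, 61.3333])

|AB| ∈ {34}
|AD| ∈ {50}
|CD| ∈ {34/3}
|BD| ∈ [16, 84]
|AC| ∈ [116/3, 184/3]
|BC| ∈ [14/3, 286/3]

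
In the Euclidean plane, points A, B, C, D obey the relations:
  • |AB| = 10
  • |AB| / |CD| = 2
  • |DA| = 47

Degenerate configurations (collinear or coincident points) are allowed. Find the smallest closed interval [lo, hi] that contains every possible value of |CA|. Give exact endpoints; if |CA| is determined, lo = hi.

|CA| ∈ [42, 52]  (≈ [42.0000, 52.0000])

|AB| ∈ {10}
|AD| ∈ {47}
|CD| ∈ {5}
|BD| ∈ [37, 57]
|AC| ∈ [42, 52]
|BC| ∈ [32, 62]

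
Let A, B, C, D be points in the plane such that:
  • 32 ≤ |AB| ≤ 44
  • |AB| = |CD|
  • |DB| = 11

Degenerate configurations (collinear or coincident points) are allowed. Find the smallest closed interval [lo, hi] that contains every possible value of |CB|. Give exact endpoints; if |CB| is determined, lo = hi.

|AB| ∈ [32, 44]
|BD| ∈ {11}
|CD| ∈ [32, 44]
|AD| ∈ [21, 55]
|BC| ∈ [21, 55]
|AC| ∈ [0, 99]

|CB| ∈ [21, 55]  (≈ [21.0000, 55.0000])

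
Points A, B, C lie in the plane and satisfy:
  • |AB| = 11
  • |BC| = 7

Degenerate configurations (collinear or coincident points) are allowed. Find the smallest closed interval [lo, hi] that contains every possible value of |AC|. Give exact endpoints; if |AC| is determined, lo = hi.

|AC| ∈ [4, 18]  (≈ [4.0000, 18.0000])

|AB| ∈ {11}
|BC| ∈ {7}
|AC| ∈ [4, 18]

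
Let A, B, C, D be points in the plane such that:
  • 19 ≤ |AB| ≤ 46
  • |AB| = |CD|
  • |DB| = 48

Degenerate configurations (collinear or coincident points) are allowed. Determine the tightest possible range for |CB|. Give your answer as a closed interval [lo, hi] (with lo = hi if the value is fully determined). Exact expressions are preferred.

|CB| ∈ [2, 94]  (≈ [2.0000, 94.0000])

|AB| ∈ [19, 46]
|BD| ∈ {48}
|CD| ∈ [19, 46]
|AD| ∈ [2, 94]
|BC| ∈ [2, 94]
|AC| ∈ [0, 140]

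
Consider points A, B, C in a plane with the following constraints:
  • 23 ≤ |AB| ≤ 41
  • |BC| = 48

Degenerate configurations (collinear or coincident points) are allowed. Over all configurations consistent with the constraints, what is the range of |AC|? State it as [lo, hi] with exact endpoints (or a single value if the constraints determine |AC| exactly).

|AB| ∈ [23, 41]
|BC| ∈ {48}
|AC| ∈ [7, 89]

|AC| ∈ [7, 89]  (≈ [7.0000, 89.0000])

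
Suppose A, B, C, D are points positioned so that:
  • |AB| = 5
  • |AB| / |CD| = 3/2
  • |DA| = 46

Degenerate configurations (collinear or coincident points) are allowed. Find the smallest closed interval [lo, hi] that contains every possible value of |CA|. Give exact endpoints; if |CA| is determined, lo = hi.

|AB| ∈ {5}
|AD| ∈ {46}
|CD| ∈ {10/3}
|BD| ∈ [41, 51]
|AC| ∈ [128/3, 148/3]
|BC| ∈ [113/3, 163/3]

|CA| ∈ [128/3, 148/3]  (≈ [42.6667, 49.3333])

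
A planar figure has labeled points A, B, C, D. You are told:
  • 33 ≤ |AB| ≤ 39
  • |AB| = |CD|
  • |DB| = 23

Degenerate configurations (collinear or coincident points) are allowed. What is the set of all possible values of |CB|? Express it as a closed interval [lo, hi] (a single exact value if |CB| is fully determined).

|AB| ∈ [33, 39]
|BD| ∈ {23}
|CD| ∈ [33, 39]
|AD| ∈ [10, 62]
|BC| ∈ [10, 62]
|AC| ∈ [0, 101]

|CB| ∈ [10, 62]  (≈ [10.0000, 62.0000])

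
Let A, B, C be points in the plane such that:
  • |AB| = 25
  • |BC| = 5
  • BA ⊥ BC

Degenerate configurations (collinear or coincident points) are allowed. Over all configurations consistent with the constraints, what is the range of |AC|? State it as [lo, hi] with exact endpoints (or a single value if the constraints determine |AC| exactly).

|AC| = 5·√(26)  (≈ 25.4951)

|AB| ∈ {25}
|BC| ∈ {5}
|AC| ∈ {5·√(26)}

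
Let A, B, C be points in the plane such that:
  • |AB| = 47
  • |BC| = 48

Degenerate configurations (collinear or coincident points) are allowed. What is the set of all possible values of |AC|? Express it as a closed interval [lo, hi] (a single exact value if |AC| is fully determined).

|AB| ∈ {47}
|BC| ∈ {48}
|AC| ∈ [1, 95]

|AC| ∈ [1, 95]  (≈ [1.0000, 95.0000])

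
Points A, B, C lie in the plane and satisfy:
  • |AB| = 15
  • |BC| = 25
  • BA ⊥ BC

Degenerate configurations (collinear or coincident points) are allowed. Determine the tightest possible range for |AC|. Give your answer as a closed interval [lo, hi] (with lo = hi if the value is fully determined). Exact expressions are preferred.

|AC| = 5·√(34)  (≈ 29.1548)

|AB| ∈ {15}
|BC| ∈ {25}
|AC| ∈ {5·√(34)}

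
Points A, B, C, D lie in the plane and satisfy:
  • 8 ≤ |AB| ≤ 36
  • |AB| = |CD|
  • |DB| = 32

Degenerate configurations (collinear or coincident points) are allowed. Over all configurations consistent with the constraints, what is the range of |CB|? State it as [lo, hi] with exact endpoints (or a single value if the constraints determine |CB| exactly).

|CB| ∈ [0, 68]  (≈ [0.0000, 68.0000])

|AB| ∈ [8, 36]
|BD| ∈ {32}
|CD| ∈ [8, 36]
|AD| ∈ [0, 68]
|BC| ∈ [0, 68]
|AC| ∈ [0, 104]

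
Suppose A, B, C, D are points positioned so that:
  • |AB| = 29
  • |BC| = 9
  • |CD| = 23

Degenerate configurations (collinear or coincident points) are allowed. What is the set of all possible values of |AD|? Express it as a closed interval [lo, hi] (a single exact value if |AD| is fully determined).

|AB| ∈ {29}
|BC| ∈ {9}
|CD| ∈ {23}
|AC| ∈ [20, 38]
|BD| ∈ [14, 32]
|AD| ∈ [0, 61]

|AD| ∈ [0, 61]  (≈ [0.0000, 61.0000])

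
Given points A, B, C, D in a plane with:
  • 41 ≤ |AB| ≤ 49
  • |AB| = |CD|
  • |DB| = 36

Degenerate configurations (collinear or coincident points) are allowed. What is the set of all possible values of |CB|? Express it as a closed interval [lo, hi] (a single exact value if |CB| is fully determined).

|CB| ∈ [5, 85]  (≈ [5.0000, 85.0000])

|AB| ∈ [41, 49]
|BD| ∈ {36}
|CD| ∈ [41, 49]
|AD| ∈ [5, 85]
|BC| ∈ [5, 85]
|AC| ∈ [0, 134]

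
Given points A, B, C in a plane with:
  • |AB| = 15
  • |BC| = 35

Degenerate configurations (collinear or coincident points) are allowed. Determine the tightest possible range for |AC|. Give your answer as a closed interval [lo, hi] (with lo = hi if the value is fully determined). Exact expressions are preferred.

|AB| ∈ {15}
|BC| ∈ {35}
|AC| ∈ [20, 50]

|AC| ∈ [20, 50]  (≈ [20.0000, 50.0000])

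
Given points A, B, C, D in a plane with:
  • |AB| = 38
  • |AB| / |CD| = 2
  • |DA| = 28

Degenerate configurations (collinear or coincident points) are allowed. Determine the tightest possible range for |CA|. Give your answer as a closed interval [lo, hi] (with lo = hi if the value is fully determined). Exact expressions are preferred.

|AB| ∈ {38}
|AD| ∈ {28}
|CD| ∈ {19}
|BD| ∈ [10, 66]
|AC| ∈ [9, 47]
|BC| ∈ [0, 85]

|CA| ∈ [9, 47]  (≈ [9.0000, 47.0000])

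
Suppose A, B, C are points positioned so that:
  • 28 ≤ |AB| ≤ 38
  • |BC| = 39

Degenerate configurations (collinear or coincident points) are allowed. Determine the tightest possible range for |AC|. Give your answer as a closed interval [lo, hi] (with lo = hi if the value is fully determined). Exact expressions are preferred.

|AB| ∈ [28, 38]
|BC| ∈ {39}
|AC| ∈ [1, 77]

|AC| ∈ [1, 77]  (≈ [1.0000, 77.0000])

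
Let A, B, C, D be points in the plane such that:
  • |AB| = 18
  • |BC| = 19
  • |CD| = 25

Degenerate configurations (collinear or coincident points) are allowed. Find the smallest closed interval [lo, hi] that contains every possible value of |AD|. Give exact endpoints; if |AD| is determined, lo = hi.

|AB| ∈ {18}
|BC| ∈ {19}
|CD| ∈ {25}
|AC| ∈ [1, 37]
|BD| ∈ [6, 44]
|AD| ∈ [0, 62]

|AD| ∈ [0, 62]  (≈ [0.0000, 62.0000])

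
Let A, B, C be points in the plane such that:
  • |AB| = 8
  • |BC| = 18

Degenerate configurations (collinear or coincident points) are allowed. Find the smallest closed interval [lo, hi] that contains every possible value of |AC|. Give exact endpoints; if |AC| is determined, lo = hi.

|AC| ∈ [10, 26]  (≈ [10.0000, 26.0000])

|AB| ∈ {8}
|BC| ∈ {18}
|AC| ∈ [10, 26]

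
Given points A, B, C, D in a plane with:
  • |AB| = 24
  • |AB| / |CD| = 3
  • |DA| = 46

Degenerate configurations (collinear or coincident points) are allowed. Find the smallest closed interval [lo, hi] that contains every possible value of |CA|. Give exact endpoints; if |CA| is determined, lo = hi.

|AB| ∈ {24}
|AD| ∈ {46}
|CD| ∈ {8}
|BD| ∈ [22, 70]
|AC| ∈ [38, 54]
|BC| ∈ [14, 78]

|CA| ∈ [38, 54]  (≈ [38.0000, 54.0000])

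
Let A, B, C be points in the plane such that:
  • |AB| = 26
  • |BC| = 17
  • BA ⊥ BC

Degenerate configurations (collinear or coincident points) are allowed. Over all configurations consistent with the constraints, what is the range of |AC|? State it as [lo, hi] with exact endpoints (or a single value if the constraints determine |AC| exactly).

|AB| ∈ {26}
|BC| ∈ {17}
|AC| ∈ {√(965)}

|AC| = √(965)  (≈ 31.0644)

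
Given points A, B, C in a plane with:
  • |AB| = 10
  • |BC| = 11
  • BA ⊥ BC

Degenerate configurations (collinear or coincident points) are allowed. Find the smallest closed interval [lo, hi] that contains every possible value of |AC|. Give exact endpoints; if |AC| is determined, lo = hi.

|AB| ∈ {10}
|BC| ∈ {11}
|AC| ∈ {√(221)}

|AC| = √(221)  (≈ 14.8661)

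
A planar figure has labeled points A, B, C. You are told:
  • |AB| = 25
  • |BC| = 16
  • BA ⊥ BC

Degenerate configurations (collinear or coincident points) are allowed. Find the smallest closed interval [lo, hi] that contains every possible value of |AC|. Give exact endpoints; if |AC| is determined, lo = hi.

|AC| = √(881)  (≈ 29.6816)

|AB| ∈ {25}
|BC| ∈ {16}
|AC| ∈ {√(881)}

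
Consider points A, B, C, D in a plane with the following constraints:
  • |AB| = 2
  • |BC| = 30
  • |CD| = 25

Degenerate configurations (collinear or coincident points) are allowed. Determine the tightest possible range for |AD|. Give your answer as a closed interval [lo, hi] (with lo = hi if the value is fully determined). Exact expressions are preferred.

|AB| ∈ {2}
|BC| ∈ {30}
|CD| ∈ {25}
|AC| ∈ [28, 32]
|BD| ∈ [5, 55]
|AD| ∈ [3, 57]

|AD| ∈ [3, 57]  (≈ [3.0000, 57.0000])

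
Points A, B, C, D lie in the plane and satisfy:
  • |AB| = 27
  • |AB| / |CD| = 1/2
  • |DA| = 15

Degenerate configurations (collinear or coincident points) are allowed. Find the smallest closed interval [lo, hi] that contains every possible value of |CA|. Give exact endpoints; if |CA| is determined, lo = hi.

|AB| ∈ {27}
|AD| ∈ {15}
|CD| ∈ {54}
|BD| ∈ [12, 42]
|AC| ∈ [39, 69]
|BC| ∈ [12, 96]

|CA| ∈ [39, 69]  (≈ [39.0000, 69.0000])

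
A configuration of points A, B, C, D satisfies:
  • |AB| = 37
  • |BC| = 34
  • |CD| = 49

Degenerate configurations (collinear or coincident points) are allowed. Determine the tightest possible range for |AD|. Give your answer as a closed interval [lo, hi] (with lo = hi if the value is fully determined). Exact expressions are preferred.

|AB| ∈ {37}
|BC| ∈ {34}
|CD| ∈ {49}
|AC| ∈ [3, 71]
|BD| ∈ [15, 83]
|AD| ∈ [0, 120]

|AD| ∈ [0, 120]  (≈ [0.0000, 120.0000])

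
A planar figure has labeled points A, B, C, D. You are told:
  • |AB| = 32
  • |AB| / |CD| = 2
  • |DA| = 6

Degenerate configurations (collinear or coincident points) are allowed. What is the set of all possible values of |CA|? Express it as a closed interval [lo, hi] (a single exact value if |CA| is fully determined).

|CA| ∈ [10, 22]  (≈ [10.0000, 22.0000])

|AB| ∈ {32}
|AD| ∈ {6}
|CD| ∈ {16}
|BD| ∈ [26, 38]
|AC| ∈ [10, 22]
|BC| ∈ [10, 54]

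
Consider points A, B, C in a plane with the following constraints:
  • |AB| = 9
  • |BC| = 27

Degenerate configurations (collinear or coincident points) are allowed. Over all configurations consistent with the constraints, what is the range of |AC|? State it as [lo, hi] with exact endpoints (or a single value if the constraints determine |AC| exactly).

|AB| ∈ {9}
|BC| ∈ {27}
|AC| ∈ [18, 36]

|AC| ∈ [18, 36]  (≈ [18.0000, 36.0000])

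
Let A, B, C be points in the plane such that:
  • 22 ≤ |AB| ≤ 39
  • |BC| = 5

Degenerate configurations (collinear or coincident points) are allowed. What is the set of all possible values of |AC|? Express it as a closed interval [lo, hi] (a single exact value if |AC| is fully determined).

|AC| ∈ [17, 44]  (≈ [17.0000, 44.0000])

|AB| ∈ [22, 39]
|BC| ∈ {5}
|AC| ∈ [17, 44]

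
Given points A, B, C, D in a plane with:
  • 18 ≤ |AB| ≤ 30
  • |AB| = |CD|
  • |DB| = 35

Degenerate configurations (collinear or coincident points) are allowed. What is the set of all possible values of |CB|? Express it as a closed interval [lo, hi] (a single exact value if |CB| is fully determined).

|AB| ∈ [18, 30]
|BD| ∈ {35}
|CD| ∈ [18, 30]
|AD| ∈ [5, 65]
|BC| ∈ [5, 65]
|AC| ∈ [0, 95]

|CB| ∈ [5, 65]  (≈ [5.0000, 65.0000])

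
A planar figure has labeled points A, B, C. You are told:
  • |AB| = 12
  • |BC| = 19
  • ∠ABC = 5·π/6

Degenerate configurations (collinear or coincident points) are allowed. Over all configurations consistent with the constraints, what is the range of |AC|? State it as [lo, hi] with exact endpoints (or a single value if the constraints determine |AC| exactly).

|AB| ∈ {12}
|BC| ∈ {19}
|AC| ∈ {√(228·√(3) + 505)}

|AC| = √(228·√(3) + 505)  (≈ 29.9985)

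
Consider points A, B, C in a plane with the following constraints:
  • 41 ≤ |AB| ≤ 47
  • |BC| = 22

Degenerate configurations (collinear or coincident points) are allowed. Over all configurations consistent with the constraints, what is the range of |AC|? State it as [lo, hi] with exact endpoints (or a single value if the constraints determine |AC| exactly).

|AB| ∈ [41, 47]
|BC| ∈ {22}
|AC| ∈ [19, 69]

|AC| ∈ [19, 69]  (≈ [19.0000, 69.0000])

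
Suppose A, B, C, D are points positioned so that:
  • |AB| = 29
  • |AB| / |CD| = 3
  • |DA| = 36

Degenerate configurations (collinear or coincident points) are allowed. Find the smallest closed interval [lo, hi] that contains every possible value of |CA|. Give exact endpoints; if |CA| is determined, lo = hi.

|CA| ∈ [79/3, 137/3]  (≈ [26.3333, 45.6667])

|AB| ∈ {29}
|AD| ∈ {36}
|CD| ∈ {29/3}
|BD| ∈ [7, 65]
|AC| ∈ [79/3, 137/3]
|BC| ∈ [0, 224/3]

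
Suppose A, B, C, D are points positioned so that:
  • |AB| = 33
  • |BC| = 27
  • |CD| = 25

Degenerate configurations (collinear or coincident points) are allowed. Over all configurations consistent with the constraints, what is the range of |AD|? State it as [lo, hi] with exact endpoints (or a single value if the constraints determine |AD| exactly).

|AD| ∈ [0, 85]  (≈ [0.0000, 85.0000])

|AB| ∈ {33}
|BC| ∈ {27}
|CD| ∈ {25}
|AC| ∈ [6, 60]
|BD| ∈ [2, 52]
|AD| ∈ [0, 85]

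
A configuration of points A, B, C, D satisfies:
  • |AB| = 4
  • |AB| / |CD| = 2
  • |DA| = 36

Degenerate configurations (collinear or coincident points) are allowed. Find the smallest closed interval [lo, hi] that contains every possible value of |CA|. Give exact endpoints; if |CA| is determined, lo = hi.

|AB| ∈ {4}
|AD| ∈ {36}
|CD| ∈ {2}
|BD| ∈ [32, 40]
|AC| ∈ [34, 38]
|BC| ∈ [30, 42]

|CA| ∈ [34, 38]  (≈ [34.0000, 38.0000])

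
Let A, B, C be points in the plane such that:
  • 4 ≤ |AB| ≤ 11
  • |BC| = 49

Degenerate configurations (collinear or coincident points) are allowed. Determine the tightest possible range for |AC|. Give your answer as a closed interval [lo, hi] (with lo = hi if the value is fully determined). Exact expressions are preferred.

|AB| ∈ [4, 11]
|BC| ∈ {49}
|AC| ∈ [38, 60]

|AC| ∈ [38, 60]  (≈ [38.0000, 60.0000])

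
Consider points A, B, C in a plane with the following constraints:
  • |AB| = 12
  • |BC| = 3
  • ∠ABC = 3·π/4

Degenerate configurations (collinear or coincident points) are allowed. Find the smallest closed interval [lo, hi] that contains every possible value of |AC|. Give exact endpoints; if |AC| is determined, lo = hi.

|AC| = 3·√(4·√(2) + 17)  (≈ 14.2798)

|AB| ∈ {12}
|BC| ∈ {3}
|AC| ∈ {3·√(4·√(2) + 17)}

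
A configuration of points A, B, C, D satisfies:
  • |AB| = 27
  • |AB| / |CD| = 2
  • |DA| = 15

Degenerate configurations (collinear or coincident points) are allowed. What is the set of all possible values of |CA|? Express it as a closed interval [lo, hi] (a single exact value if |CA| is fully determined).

|AB| ∈ {27}
|AD| ∈ {15}
|CD| ∈ {27/2}
|BD| ∈ [12, 42]
|AC| ∈ [3/2, 57/2]
|BC| ∈ [0, 111/2]

|CA| ∈ [3/2, 57/2]  (≈ [1.5000, 28.5000])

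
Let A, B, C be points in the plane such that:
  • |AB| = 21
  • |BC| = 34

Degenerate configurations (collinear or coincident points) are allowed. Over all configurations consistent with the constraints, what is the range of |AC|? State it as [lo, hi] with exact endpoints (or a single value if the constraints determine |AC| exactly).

|AC| ∈ [13, 55]  (≈ [13.0000, 55.0000])

|AB| ∈ {21}
|BC| ∈ {34}
|AC| ∈ [13, 55]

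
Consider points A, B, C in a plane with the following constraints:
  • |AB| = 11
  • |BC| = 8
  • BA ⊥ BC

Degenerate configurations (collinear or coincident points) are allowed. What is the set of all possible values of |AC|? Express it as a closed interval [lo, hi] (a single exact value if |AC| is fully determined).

|AB| ∈ {11}
|BC| ∈ {8}
|AC| ∈ {√(185)}

|AC| = √(185)  (≈ 13.6015)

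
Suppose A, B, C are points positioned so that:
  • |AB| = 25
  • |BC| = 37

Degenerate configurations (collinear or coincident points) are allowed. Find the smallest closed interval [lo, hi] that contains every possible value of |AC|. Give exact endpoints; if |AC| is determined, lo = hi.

|AB| ∈ {25}
|BC| ∈ {37}
|AC| ∈ [12, 62]

|AC| ∈ [12, 62]  (≈ [12.0000, 62.0000])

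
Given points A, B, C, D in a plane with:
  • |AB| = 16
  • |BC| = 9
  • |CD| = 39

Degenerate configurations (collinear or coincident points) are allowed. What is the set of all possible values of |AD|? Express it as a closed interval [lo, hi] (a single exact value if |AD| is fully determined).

|AD| ∈ [14, 64]  (≈ [14.0000, 64.0000])

|AB| ∈ {16}
|BC| ∈ {9}
|CD| ∈ {39}
|AC| ∈ [7, 25]
|BD| ∈ [30, 48]
|AD| ∈ [14, 64]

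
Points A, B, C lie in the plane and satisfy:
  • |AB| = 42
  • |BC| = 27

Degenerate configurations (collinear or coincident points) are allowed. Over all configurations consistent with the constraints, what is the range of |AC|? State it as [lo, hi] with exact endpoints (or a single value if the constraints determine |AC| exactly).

|AB| ∈ {42}
|BC| ∈ {27}
|AC| ∈ [15, 69]

|AC| ∈ [15, 69]  (≈ [15.0000, 69.0000])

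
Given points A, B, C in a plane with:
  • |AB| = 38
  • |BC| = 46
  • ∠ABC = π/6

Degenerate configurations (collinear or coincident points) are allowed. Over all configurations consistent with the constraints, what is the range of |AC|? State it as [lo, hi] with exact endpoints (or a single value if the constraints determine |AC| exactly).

|AB| ∈ {38}
|BC| ∈ {46}
|AC| ∈ {2·√(890 - 437·√(3))}

|AC| = 2·√(890 - 437·√(3))  (≈ 23.0733)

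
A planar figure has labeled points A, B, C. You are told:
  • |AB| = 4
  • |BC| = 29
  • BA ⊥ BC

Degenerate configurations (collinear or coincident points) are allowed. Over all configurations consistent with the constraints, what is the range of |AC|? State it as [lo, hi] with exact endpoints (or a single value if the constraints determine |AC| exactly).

|AB| ∈ {4}
|BC| ∈ {29}
|AC| ∈ {√(857)}

|AC| = √(857)  (≈ 29.2746)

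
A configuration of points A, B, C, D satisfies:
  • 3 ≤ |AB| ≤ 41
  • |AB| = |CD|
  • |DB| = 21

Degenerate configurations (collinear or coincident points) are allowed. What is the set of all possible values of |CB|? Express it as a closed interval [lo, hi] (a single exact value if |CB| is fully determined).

|AB| ∈ [3, 41]
|BD| ∈ {21}
|CD| ∈ [3, 41]
|AD| ∈ [0, 62]
|BC| ∈ [0, 62]
|AC| ∈ [0, 103]

|CB| ∈ [0, 62]  (≈ [0.0000, 62.0000])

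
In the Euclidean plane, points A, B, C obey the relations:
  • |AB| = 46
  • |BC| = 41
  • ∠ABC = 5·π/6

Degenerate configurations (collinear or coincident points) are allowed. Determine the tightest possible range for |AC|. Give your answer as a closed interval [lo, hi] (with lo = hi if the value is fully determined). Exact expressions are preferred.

|AB| ∈ {46}
|BC| ∈ {41}
|AC| ∈ {√(1886·√(3) + 3797)}

|AC| = √(1886·√(3) + 3797)  (≈ 84.0455)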